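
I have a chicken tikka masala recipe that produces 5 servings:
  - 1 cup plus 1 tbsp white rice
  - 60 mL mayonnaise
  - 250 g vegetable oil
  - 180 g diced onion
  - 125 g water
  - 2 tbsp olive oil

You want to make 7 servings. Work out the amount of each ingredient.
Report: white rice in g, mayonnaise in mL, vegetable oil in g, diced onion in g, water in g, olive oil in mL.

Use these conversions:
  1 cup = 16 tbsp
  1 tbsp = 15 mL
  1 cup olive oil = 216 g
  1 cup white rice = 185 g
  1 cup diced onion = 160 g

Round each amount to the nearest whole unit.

Scaling factor: 7/5 = 1.4.
white rice: (1 cup + 1 tbsp = 1.0625 cup) × 7/5 × 185 g/cup ≈ 275 g
mayonnaise: 60 mL × 7/5 = 84 mL
vegetable oil: 250 g × 7/5 = 350 g
diced onion: 180 g × 7/5 = 252 g
water: 125 g × 7/5 = 175 g
olive oil: 2 tbsp × 7/5 × 15 mL/tbsp = 42 mL

white rice: 275 g; mayonnaise: 84 mL; vegetable oil: 350 g; diced onion: 252 g; water: 175 g; olive oil: 42 mL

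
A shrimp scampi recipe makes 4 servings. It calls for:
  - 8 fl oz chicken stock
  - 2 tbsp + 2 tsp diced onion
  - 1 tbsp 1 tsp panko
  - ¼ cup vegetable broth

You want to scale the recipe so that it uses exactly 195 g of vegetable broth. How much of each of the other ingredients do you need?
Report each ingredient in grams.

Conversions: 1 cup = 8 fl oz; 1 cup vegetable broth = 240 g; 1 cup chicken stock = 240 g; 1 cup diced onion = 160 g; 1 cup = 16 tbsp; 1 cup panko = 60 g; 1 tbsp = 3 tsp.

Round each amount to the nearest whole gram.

The original recipe has 60 g of vegetable broth, so the scaling factor is 195 ÷ 60 = 13/4 = 3.25.
chicken stock: 8 fl oz × 13/4 ÷ 8 fl oz/cup × 240 g/cup = 780 g
diced onion: (2 tbsp + 2 tsp = 8/3 tbsp) × 13/4 ÷ 16 tbsp/cup × 160 g/cup ≈ 87 g
panko: (1 tbsp + 1 tsp = 4/3 tbsp) × 13/4 ÷ 16 tbsp/cup × 60 g/cup ≈ 16 g

chicken stock: 780 g; diced onion: 87 g; panko: 16 g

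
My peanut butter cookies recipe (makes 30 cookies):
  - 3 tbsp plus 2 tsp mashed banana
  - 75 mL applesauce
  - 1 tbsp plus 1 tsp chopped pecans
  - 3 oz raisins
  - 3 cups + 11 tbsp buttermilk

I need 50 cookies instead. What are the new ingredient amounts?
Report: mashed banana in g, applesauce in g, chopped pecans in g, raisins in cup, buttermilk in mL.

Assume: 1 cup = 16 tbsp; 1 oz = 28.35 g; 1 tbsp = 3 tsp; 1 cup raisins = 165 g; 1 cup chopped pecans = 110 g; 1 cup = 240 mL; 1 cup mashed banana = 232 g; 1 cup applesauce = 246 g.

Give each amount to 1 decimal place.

Scaling factor: 50/30 = 5/3.
mashed banana: (3 tbsp + 2 tsp = 11/3 tbsp) × 5/3 ÷ 16 tbsp/cup × 232 g/cup ≈ 88.6 g
applesauce: 75 mL × 5/3 ÷ 240 mL/cup × 246 g/cup ≈ 128.1 g
chopped pecans: (1 tbsp + 1 tsp = 4/3 tbsp) × 5/3 ÷ 16 tbsp/cup × 110 g/cup ≈ 15.3 g
raisins: 3 oz × 5/3 × 28.35 g/oz ÷ 165 g/cup ≈ 0.9 cup
buttermilk: (3 cup + 11 tbsp = 3.6875 cup) × 5/3 × 240 mL/cup = 1475.0 mL

mashed banana: 88.6 g; applesauce: 128.1 g; chopped pecans: 15.3 g; raisins: 0.9 cup; buttermilk: 1475.0 mL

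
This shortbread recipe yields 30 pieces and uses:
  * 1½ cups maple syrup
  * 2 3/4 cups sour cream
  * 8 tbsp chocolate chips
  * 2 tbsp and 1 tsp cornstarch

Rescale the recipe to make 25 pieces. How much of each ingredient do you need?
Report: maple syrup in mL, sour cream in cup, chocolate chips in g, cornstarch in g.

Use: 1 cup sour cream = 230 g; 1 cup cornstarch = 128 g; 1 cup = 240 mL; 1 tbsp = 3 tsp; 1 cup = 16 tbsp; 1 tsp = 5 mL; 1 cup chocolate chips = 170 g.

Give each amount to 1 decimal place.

Scaling factor: 25/30 = 5/6.
maple syrup: 1.5 cup × 5/6 × 240 mL/cup = 300.0 mL
sour cream: 2.75 cup × 5/6 ≈ 2.3 cup
chocolate chips: 8 tbsp × 5/6 ÷ 16 tbsp/cup × 170 g/cup ≈ 70.8 g
cornstarch: (2 tbsp + 1 tsp = 7/3 tbsp) × 5/6 ÷ 16 tbsp/cup × 128 g/cup ≈ 15.6 g

maple syrup: 300.0 mL; sour cream: 2.3 cup; chocolate chips: 70.8 g; cornstarch: 15.6 g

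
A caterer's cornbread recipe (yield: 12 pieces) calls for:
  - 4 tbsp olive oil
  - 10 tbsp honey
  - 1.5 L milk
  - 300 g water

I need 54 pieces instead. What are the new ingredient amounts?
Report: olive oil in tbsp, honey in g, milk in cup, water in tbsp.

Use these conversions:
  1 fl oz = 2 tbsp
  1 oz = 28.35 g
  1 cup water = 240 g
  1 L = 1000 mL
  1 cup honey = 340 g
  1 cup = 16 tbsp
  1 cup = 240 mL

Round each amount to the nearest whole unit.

Scaling factor: 54/12 = 9/2 = 4.5.
olive oil: 4 tbsp × 9/2 = 18 tbsp
honey: 10 tbsp × 9/2 ÷ 16 tbsp/cup × 340 g/cup ≈ 956 g
milk: 1.5 L × 9/2 × 1000 mL/L ÷ 240 mL/cup ≈ 28 cup
water: 300 g × 9/2 ÷ 240 g/cup × 16 tbsp/cup = 90 tbsp

olive oil: 18 tbsp; honey: 956 g; milk: 28 cup; water: 90 tbsp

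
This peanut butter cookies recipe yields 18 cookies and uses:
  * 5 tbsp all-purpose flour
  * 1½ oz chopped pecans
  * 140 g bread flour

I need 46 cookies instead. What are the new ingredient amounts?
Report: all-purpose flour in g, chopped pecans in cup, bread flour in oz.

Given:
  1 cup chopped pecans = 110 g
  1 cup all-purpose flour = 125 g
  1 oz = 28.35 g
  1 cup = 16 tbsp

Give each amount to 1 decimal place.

Scaling factor: 46/18 = 23/9.
all-purpose flour: 5 tbsp × 23/9 ÷ 16 tbsp/cup × 125 g/cup ≈ 99.8 g
chopped pecans: 1.5 oz × 23/9 × 28.35 g/oz ÷ 110 g/cup ≈ 1.0 cup
bread flour: 140 g × 23/9 ÷ 28.35 g/oz ≈ 12.6 oz

all-purpose flour: 99.8 g; chopped pecans: 1.0 cup; bread flour: 12.6 oz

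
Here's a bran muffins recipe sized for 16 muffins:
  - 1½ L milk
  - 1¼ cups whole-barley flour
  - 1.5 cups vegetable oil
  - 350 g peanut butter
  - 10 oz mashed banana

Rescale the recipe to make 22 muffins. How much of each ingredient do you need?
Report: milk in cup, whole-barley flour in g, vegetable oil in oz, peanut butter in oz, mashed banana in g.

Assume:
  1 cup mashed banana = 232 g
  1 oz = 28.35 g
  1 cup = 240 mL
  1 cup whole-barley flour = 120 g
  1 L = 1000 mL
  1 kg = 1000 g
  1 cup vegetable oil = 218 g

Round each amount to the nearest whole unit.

Scaling factor: 22/16 = 11/8 = 1.375.
milk: 1.5 L × 11/8 × 1000 mL/L ÷ 240 mL/cup ≈ 9 cup
whole-barley flour: 1.25 cup × 11/8 × 120 g/cup ≈ 206 g
vegetable oil: 1.5 cup × 11/8 × 218 g/cup ÷ 28.35 g/oz ≈ 16 oz
peanut butter: 350 g × 11/8 ÷ 28.35 g/oz ≈ 17 oz
mashed banana: 10 oz × 11/8 × 28.35 g/oz ≈ 390 g

milk: 9 cup; whole-barley flour: 206 g; vegetable oil: 16 oz; peanut butter: 17 oz; mashed banana: 390 g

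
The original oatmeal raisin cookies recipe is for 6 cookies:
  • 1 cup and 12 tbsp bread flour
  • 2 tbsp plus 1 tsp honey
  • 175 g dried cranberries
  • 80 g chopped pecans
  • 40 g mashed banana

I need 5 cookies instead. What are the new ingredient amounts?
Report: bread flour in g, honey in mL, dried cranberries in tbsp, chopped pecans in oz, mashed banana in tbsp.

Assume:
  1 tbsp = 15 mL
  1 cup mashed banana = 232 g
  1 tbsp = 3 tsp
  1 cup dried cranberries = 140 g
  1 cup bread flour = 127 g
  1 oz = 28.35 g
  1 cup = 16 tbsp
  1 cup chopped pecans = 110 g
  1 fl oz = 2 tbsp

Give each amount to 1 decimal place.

bread flour: 185.2 g; honey: 29.2 mL; dried cranberries: 16.7 tbsp; chopped pecans: 2.4 oz; mashed banana: 2.3 tbsp

Scaling factor: 5/6.
bread flour: (1 cup + 12 tbsp = 1.75 cup) × 5/6 × 127 g/cup ≈ 185.2 g
honey: (2 tbsp + 1 tsp = 7/3 tbsp) × 5/6 × 15 mL/tbsp ≈ 29.2 mL
dried cranberries: 175 g × 5/6 ÷ 140 g/cup × 16 tbsp/cup ≈ 16.7 tbsp
chopped pecans: 80 g × 5/6 ÷ 28.35 g/oz ≈ 2.4 oz
mashed banana: 40 g × 5/6 ÷ 232 g/cup × 16 tbsp/cup ≈ 2.3 tbsp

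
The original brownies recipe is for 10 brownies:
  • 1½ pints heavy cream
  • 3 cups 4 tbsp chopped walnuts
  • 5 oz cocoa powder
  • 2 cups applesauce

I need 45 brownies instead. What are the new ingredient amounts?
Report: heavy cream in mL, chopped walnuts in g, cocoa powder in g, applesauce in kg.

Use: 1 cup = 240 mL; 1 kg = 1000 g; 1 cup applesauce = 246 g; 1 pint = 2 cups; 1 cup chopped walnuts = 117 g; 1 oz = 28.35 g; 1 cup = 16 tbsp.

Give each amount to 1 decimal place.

heavy cream: 3240.0 mL; chopped walnuts: 1711.1 g; cocoa powder: 637.9 g; applesauce: 2.2 kg

Scaling factor: 45/10 = 9/2 = 4.5.
heavy cream: 1.5 pint × 9/2 × 2 cup/pint × 240 mL/cup = 3240.0 mL
chopped walnuts: (3 cup + 4 tbsp = 3.25 cup) × 9/2 × 117 g/cup ≈ 1711.1 g
cocoa powder: 5 oz × 9/2 × 28.35 g/oz ≈ 637.9 g
applesauce: 2 cup × 9/2 × 246 g/cup ÷ 1000 g/kg ≈ 2.2 kg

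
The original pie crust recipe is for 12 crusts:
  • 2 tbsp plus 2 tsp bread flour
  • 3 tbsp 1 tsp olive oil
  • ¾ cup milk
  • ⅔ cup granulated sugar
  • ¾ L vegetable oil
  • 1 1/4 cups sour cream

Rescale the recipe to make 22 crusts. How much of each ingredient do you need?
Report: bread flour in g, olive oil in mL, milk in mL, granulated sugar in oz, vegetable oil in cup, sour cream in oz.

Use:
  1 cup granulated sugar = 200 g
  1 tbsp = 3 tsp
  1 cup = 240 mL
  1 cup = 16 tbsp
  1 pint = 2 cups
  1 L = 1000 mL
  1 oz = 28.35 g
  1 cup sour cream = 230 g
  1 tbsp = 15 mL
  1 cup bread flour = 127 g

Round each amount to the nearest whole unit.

bread flour: 39 g; olive oil: 92 mL; milk: 330 mL; granulated sugar: 9 oz; vegetable oil: 6 cup; sour cream: 19 oz

Scaling factor: 22/12 = 11/6.
bread flour: (2 tbsp + 2 tsp = 8/3 tbsp) × 11/6 ÷ 16 tbsp/cup × 127 g/cup ≈ 39 g
olive oil: (3 tbsp + 1 tsp = 10/3 tbsp) × 11/6 × 15 mL/tbsp ≈ 92 mL
milk: 0.75 cup × 11/6 × 240 mL/cup = 330 mL
granulated sugar: 2/3 cup × 11/6 × 200 g/cup ÷ 28.35 g/oz ≈ 9 oz
vegetable oil: 0.75 L × 11/6 × 1000 mL/L ÷ 240 mL/cup ≈ 6 cup
sour cream: 1.25 cup × 11/6 × 230 g/cup ÷ 28.35 g/oz ≈ 19 oz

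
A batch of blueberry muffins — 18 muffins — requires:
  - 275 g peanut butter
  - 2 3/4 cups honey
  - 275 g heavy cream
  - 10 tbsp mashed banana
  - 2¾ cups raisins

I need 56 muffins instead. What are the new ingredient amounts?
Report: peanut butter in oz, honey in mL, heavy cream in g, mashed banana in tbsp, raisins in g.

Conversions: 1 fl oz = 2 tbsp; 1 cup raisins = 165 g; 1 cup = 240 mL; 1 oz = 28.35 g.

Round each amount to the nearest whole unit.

Scaling factor: 56/18 = 28/9.
peanut butter: 275 g × 28/9 ÷ 28.35 g/oz ≈ 30 oz
honey: 2.75 cup × 28/9 × 240 mL/cup ≈ 2053 mL
heavy cream: 275 g × 28/9 ≈ 856 g
mashed banana: 10 tbsp × 28/9 ≈ 31 tbsp
raisins: 2.75 cup × 28/9 × 165 g/cup ≈ 1412 g

peanut butter: 30 oz; honey: 2053 mL; heavy cream: 856 g; mashed banana: 31 tbsp; raisins: 1412 g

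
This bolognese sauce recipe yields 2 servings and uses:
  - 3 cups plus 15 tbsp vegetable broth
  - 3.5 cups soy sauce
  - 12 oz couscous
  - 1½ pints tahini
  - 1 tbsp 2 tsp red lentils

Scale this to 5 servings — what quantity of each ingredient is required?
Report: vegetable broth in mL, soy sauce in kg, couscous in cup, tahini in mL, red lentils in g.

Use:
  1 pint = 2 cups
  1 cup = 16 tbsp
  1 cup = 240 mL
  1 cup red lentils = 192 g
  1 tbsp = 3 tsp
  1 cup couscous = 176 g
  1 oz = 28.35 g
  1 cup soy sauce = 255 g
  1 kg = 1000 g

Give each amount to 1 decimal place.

Scaling factor: 5/2 = 2.5.
vegetable broth: (3 cup + 15 tbsp = 3.9375 cup) × 5/2 × 240 mL/cup = 2362.5 mL
soy sauce: 3.5 cup × 5/2 × 255 g/cup ÷ 1000 g/kg ≈ 2.2 kg
couscous: 12 oz × 5/2 × 28.35 g/oz ÷ 176 g/cup ≈ 4.8 cup
tahini: 1.5 pint × 5/2 × 2 cup/pint × 240 mL/cup = 1800.0 mL
red lentils: (1 tbsp + 2 tsp = 5/3 tbsp) × 5/2 ÷ 16 tbsp/cup × 192 g/cup = 50.0 g

vegetable broth: 2362.5 mL; soy sauce: 2.2 kg; couscous: 4.8 cup; tahini: 1800.0 mL; red lentils: 50.0 g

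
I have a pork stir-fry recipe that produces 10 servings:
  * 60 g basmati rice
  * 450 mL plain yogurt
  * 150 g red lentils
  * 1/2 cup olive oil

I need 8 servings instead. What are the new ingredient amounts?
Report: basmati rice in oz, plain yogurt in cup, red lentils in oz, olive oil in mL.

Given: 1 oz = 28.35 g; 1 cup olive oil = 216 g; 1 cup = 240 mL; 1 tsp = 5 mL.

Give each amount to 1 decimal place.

basmati rice: 1.7 oz; plain yogurt: 1.5 cup; red lentils: 4.2 oz; olive oil: 96.0 mL

Scaling factor: 8/10 = 4/5 = 0.8.
basmati rice: 60 g × 4/5 ÷ 28.35 g/oz ≈ 1.7 oz
plain yogurt: 450 mL × 4/5 ÷ 240 mL/cup = 1.5 cup
red lentils: 150 g × 4/5 ÷ 28.35 g/oz ≈ 4.2 oz
olive oil: 0.5 cup × 4/5 × 240 mL/cup = 96.0 mL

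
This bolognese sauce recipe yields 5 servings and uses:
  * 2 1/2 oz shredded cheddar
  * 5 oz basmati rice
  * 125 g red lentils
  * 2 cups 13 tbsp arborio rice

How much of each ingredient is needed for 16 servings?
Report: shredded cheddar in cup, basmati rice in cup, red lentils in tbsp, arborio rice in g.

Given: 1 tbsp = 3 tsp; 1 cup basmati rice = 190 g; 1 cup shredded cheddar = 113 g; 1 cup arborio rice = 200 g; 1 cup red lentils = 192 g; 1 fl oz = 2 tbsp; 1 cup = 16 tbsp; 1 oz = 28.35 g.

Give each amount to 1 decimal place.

shredded cheddar: 2.0 cup; basmati rice: 2.4 cup; red lentils: 33.3 tbsp; arborio rice: 1800.0 g

Scaling factor: 16/5 = 3.2.
shredded cheddar: 2.5 oz × 16/5 × 28.35 g/oz ÷ 113 g/cup ≈ 2.0 cup
basmati rice: 5 oz × 16/5 × 28.35 g/oz ÷ 190 g/cup ≈ 2.4 cup
red lentils: 125 g × 16/5 ÷ 192 g/cup × 16 tbsp/cup ≈ 33.3 tbsp
arborio rice: (2 cup + 13 tbsp = 2.8125 cup) × 16/5 × 200 g/cup = 1800.0 g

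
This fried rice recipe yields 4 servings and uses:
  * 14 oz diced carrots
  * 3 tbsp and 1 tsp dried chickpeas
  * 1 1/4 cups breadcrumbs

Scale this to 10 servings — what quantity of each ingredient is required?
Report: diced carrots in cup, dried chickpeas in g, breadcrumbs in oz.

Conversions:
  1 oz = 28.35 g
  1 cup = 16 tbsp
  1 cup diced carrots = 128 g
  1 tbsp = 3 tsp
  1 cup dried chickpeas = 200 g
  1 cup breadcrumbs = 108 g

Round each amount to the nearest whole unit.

diced carrots: 8 cup; dried chickpeas: 104 g; breadcrumbs: 12 oz

Scaling factor: 10/4 = 5/2 = 2.5.
diced carrots: 14 oz × 5/2 × 28.35 g/oz ÷ 128 g/cup ≈ 8 cup
dried chickpeas: (3 tbsp + 1 tsp = 10/3 tbsp) × 5/2 ÷ 16 tbsp/cup × 200 g/cup ≈ 104 g
breadcrumbs: 1.25 cup × 5/2 × 108 g/cup ÷ 28.35 g/oz ≈ 12 oz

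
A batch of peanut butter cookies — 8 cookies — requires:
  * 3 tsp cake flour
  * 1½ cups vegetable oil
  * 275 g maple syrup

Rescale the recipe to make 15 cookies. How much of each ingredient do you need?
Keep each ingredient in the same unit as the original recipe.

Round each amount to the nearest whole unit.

Scaling factor: 15/8 = 1.875.
cake flour: 3 tsp × 15/8 ≈ 6 tsp
vegetable oil: 1.5 cup × 15/8 ≈ 3 cup
maple syrup: 275 g × 15/8 ≈ 516 g

cake flour: 6 tsp; vegetable oil: 3 cup; maple syrup: 516 g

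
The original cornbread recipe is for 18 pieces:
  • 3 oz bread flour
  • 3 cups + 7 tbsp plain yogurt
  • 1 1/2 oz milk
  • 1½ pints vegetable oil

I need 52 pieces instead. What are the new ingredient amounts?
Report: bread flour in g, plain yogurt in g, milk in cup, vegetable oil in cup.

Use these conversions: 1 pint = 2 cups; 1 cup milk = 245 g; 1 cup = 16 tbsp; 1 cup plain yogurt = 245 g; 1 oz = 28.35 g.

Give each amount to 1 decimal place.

bread flour: 245.7 g; plain yogurt: 2433.0 g; milk: 0.5 cup; vegetable oil: 8.7 cup

Scaling factor: 52/18 = 26/9.
bread flour: 3 oz × 26/9 × 28.35 g/oz = 245.7 g
plain yogurt: (3 cup + 7 tbsp = 3.4375 cup) × 26/9 × 245 g/cup ≈ 2433.0 g
milk: 1.5 oz × 26/9 × 28.35 g/oz ÷ 245 g/cup ≈ 0.5 cup
vegetable oil: 1.5 pint × 26/9 × 2 cup/pint ≈ 8.7 cup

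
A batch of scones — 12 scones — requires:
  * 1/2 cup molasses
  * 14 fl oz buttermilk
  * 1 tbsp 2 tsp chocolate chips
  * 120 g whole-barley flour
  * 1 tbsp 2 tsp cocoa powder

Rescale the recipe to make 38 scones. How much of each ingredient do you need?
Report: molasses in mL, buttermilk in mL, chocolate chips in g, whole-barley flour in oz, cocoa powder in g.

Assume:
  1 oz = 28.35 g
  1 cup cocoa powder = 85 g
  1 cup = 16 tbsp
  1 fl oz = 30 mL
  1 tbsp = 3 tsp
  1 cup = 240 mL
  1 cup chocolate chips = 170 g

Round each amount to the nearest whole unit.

Scaling factor: 38/12 = 19/6.
molasses: 0.5 cup × 19/6 × 240 mL/cup = 380 mL
buttermilk: 14 fl oz × 19/6 × 30 mL/fl oz = 1330 mL
chocolate chips: (1 tbsp + 2 tsp = 5/3 tbsp) × 19/6 ÷ 16 tbsp/cup × 170 g/cup ≈ 56 g
whole-barley flour: 120 g × 19/6 ÷ 28.35 g/oz ≈ 13 oz
cocoa powder: (1 tbsp + 2 tsp = 5/3 tbsp) × 19/6 ÷ 16 tbsp/cup × 85 g/cup ≈ 28 g

molasses: 380 mL; buttermilk: 1330 mL; chocolate chips: 56 g; whole-barley flour: 13 oz; cocoa powder: 28 g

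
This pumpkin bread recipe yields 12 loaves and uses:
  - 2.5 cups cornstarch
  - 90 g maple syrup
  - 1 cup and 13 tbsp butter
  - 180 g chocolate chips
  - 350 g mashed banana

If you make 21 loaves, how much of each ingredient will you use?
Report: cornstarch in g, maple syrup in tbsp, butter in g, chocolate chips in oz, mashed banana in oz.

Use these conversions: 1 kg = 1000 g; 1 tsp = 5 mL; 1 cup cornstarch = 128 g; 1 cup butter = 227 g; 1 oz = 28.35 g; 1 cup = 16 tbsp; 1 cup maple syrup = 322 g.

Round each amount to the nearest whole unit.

cornstarch: 560 g; maple syrup: 8 tbsp; butter: 720 g; chocolate chips: 11 oz; mashed banana: 22 oz

Scaling factor: 21/12 = 7/4 = 1.75.
cornstarch: 2.5 cup × 7/4 × 128 g/cup = 560 g
maple syrup: 90 g × 7/4 ÷ 322 g/cup × 16 tbsp/cup ≈ 8 tbsp
butter: (1 cup + 13 tbsp = 1.8125 cup) × 7/4 × 227 g/cup ≈ 720 g
chocolate chips: 180 g × 7/4 ÷ 28.35 g/oz ≈ 11 oz
mashed banana: 350 g × 7/4 ÷ 28.35 g/oz ≈ 22 oz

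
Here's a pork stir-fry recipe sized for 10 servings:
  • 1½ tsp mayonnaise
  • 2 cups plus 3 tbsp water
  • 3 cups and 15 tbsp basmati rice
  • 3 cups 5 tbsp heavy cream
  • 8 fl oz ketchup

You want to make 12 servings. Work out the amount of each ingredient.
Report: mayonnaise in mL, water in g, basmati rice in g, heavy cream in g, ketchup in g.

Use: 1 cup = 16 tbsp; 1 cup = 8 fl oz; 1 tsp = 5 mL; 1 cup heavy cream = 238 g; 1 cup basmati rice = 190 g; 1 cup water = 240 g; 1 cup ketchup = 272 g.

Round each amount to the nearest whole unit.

mayonnaise: 9 mL; water: 630 g; basmati rice: 898 g; heavy cream: 946 g; ketchup: 326 g

Scaling factor: 12/10 = 6/5 = 1.2.
mayonnaise: 1.5 tsp × 6/5 × 5 mL/tsp = 9 mL
water: (2 cup + 3 tbsp = 2.1875 cup) × 6/5 × 240 g/cup = 630 g
basmati rice: (3 cup + 15 tbsp = 3.9375 cup) × 6/5 × 190 g/cup ≈ 898 g
heavy cream: (3 cup + 5 tbsp = 3.3125 cup) × 6/5 × 238 g/cup ≈ 946 g
ketchup: 8 fl oz × 6/5 ÷ 8 fl oz/cup × 272 g/cup ≈ 326 g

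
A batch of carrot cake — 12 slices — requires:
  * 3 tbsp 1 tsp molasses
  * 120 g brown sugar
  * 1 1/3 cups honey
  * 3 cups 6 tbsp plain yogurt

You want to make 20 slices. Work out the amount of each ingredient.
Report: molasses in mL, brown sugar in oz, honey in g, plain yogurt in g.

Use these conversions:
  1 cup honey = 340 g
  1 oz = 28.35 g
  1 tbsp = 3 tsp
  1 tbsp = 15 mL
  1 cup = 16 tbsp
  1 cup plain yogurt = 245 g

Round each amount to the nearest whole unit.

Scaling factor: 20/12 = 5/3.
molasses: (3 tbsp + 1 tsp = 10/3 tbsp) × 5/3 × 15 mL/tbsp ≈ 83 mL
brown sugar: 120 g × 5/3 ÷ 28.35 g/oz ≈ 7 oz
honey: 4/3 cup × 5/3 × 340 g/cup ≈ 756 g
plain yogurt: (3 cup + 6 tbsp = 3.375 cup) × 5/3 × 245 g/cup ≈ 1378 g

molasses: 83 mL; brown sugar: 7 oz; honey: 756 g; plain yogurt: 1378 g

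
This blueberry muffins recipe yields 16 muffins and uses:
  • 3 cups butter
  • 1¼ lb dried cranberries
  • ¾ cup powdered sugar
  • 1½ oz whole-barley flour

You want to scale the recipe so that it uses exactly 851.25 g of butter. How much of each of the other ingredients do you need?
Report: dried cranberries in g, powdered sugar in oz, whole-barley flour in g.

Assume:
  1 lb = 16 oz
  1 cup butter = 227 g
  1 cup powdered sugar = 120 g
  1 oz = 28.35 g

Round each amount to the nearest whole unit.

The original recipe has 681 g of butter, so the scaling factor is 851.25 ÷ 681 = 5/4 = 1.25.
dried cranberries: 1.25 lb × 5/4 × 16 oz/lb × 28.35 g/oz ≈ 709 g
powdered sugar: 0.75 cup × 5/4 × 120 g/cup ÷ 28.35 g/oz ≈ 4 oz
whole-barley flour: 1.5 oz × 5/4 × 28.35 g/oz ≈ 53 g

dried cranberries: 709 g; powdered sugar: 4 oz; whole-barley flour: 53 g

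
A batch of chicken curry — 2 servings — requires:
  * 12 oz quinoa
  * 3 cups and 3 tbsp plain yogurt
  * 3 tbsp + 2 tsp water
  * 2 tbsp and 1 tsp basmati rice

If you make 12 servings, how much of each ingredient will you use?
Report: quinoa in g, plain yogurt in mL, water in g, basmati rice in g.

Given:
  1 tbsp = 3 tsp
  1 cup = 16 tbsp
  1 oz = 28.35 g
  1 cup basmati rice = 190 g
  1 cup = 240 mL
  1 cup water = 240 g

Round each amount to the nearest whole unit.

Scaling factor: 12/2 = 6.
quinoa: 12 oz × 6 × 28.35 g/oz ≈ 2041 g
plain yogurt: (3 cup + 3 tbsp = 3.1875 cup) × 6 × 240 mL/cup = 4590 mL
water: (3 tbsp + 2 tsp = 11/3 tbsp) × 6 ÷ 16 tbsp/cup × 240 g/cup = 330 g
basmati rice: (2 tbsp + 1 tsp = 7/3 tbsp) × 6 ÷ 16 tbsp/cup × 190 g/cup ≈ 166 g

quinoa: 2041 g; plain yogurt: 4590 mL; water: 330 g; basmati rice: 166 g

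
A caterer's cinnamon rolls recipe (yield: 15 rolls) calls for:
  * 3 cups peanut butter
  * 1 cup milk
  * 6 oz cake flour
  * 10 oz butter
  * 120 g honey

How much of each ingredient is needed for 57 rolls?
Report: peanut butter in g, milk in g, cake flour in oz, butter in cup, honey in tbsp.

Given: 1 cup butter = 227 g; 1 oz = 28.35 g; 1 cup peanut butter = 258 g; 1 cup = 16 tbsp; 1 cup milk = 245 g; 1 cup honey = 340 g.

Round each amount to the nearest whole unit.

peanut butter: 2941 g; milk: 931 g; cake flour: 23 oz; butter: 5 cup; honey: 21 tbsp

Scaling factor: 57/15 = 19/5 = 3.8.
peanut butter: 3 cup × 19/5 × 258 g/cup ≈ 2941 g
milk: 1 cup × 19/5 × 245 g/cup = 931 g
cake flour: 6 oz × 19/5 ≈ 23 oz
butter: 10 oz × 19/5 × 28.35 g/oz ÷ 227 g/cup ≈ 5 cup
honey: 120 g × 19/5 ÷ 340 g/cup × 16 tbsp/cup ≈ 21 tbsp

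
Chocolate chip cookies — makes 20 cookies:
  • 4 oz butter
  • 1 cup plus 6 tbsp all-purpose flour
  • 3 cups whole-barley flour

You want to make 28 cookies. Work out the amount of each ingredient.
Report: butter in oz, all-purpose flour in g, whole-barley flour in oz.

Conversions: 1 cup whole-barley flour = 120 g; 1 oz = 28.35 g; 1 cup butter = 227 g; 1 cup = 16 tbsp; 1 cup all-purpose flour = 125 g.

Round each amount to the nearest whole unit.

Scaling factor: 28/20 = 7/5 = 1.4.
butter: 4 oz × 7/5 ≈ 6 oz
all-purpose flour: (1 cup + 6 tbsp = 1.375 cup) × 7/5 × 125 g/cup ≈ 241 g
whole-barley flour: 3 cup × 7/5 × 120 g/cup ÷ 28.35 g/oz ≈ 18 oz

butter: 6 oz; all-purpose flour: 241 g; whole-barley flour: 18 oz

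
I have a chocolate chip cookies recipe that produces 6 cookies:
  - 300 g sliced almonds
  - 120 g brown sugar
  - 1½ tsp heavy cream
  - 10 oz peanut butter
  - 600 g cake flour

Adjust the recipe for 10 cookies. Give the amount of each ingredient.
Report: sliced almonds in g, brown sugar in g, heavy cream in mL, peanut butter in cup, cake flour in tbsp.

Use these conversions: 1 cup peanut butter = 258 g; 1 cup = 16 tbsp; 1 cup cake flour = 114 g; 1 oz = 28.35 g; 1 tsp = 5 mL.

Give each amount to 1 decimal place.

sliced almonds: 500.0 g; brown sugar: 200.0 g; heavy cream: 12.5 mL; peanut butter: 1.8 cup; cake flour: 140.4 tbsp

Scaling factor: 10/6 = 5/3.
sliced almonds: 300 g × 5/3 = 500.0 g
brown sugar: 120 g × 5/3 = 200.0 g
heavy cream: 1.5 tsp × 5/3 × 5 mL/tsp = 12.5 mL
peanut butter: 10 oz × 5/3 × 28.35 g/oz ÷ 258 g/cup ≈ 1.8 cup
cake flour: 600 g × 5/3 ÷ 114 g/cup × 16 tbsp/cup ≈ 140.4 tbsp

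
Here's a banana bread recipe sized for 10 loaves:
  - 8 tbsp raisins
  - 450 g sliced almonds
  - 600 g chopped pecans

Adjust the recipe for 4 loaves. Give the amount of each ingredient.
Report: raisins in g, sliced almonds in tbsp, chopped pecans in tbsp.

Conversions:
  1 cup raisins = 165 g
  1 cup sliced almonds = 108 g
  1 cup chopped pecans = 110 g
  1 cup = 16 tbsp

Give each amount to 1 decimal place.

Scaling factor: 4/10 = 2/5 = 0.4.
raisins: 8 tbsp × 2/5 ÷ 16 tbsp/cup × 165 g/cup = 33.0 g
sliced almonds: 450 g × 2/5 ÷ 108 g/cup × 16 tbsp/cup ≈ 26.7 tbsp
chopped pecans: 600 g × 2/5 ÷ 110 g/cup × 16 tbsp/cup ≈ 34.9 tbsp

raisins: 33.0 g; sliced almonds: 26.7 tbsp; chopped pecans: 34.9 tbsp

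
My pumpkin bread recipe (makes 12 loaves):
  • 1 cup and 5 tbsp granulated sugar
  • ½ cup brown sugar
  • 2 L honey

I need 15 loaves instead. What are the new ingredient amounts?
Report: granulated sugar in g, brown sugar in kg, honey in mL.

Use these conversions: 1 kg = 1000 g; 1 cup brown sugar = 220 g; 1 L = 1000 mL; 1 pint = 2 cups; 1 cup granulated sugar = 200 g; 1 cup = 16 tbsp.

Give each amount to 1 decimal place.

Scaling factor: 15/12 = 5/4 = 1.25.
granulated sugar: (1 cup + 5 tbsp = 1.3125 cup) × 5/4 × 200 g/cup ≈ 328.1 g
brown sugar: 0.5 cup × 5/4 × 220 g/cup ÷ 1000 g/kg ≈ 0.1 kg
honey: 2 L × 5/4 × 1000 mL/L = 2500.0 mL

granulated sugar: 328.1 g; brown sugar: 0.1 kg; honey: 2500.0 mL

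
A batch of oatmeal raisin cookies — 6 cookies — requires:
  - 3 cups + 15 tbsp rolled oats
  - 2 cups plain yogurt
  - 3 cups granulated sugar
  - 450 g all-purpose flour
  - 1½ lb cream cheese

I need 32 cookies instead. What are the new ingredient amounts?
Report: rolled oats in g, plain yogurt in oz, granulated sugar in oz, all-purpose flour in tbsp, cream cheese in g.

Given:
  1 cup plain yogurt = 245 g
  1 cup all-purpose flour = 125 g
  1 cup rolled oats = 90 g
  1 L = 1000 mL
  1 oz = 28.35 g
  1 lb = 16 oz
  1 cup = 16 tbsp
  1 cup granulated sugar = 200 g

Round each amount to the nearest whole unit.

rolled oats: 1890 g; plain yogurt: 92 oz; granulated sugar: 113 oz; all-purpose flour: 307 tbsp; cream cheese: 3629 g

Scaling factor: 32/6 = 16/3.
rolled oats: (3 cup + 15 tbsp = 3.9375 cup) × 16/3 × 90 g/cup = 1890 g
plain yogurt: 2 cup × 16/3 × 245 g/cup ÷ 28.35 g/oz ≈ 92 oz
granulated sugar: 3 cup × 16/3 × 200 g/cup ÷ 28.35 g/oz ≈ 113 oz
all-purpose flour: 450 g × 16/3 ÷ 125 g/cup × 16 tbsp/cup ≈ 307 tbsp
cream cheese: 1.5 lb × 16/3 × 16 oz/lb × 28.35 g/oz ≈ 3629 g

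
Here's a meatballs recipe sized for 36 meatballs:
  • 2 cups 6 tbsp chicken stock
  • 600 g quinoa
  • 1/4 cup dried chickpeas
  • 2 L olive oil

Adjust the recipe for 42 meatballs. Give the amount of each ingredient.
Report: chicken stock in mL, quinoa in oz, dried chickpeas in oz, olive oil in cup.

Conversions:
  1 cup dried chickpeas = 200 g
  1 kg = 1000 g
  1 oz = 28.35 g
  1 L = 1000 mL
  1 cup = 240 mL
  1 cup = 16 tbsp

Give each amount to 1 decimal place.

Scaling factor: 42/36 = 7/6.
chicken stock: (2 cup + 6 tbsp = 2.375 cup) × 7/6 × 240 mL/cup = 665.0 mL
quinoa: 600 g × 7/6 ÷ 28.35 g/oz ≈ 24.7 oz
dried chickpeas: 0.25 cup × 7/6 × 200 g/cup ÷ 28.35 g/oz ≈ 2.1 oz
olive oil: 2 L × 7/6 × 1000 mL/L ÷ 240 mL/cup ≈ 9.7 cup

chicken stock: 665.0 mL; quinoa: 24.7 oz; dried chickpeas: 2.1 oz; olive oil: 9.7 cup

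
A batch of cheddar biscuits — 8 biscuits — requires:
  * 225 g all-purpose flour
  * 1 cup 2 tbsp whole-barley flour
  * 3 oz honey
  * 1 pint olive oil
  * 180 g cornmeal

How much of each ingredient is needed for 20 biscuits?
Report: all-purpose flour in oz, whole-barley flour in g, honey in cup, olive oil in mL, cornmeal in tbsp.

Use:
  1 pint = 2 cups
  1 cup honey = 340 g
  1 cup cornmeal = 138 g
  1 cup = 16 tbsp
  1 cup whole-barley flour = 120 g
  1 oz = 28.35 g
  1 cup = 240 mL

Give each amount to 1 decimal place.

all-purpose flour: 19.8 oz; whole-barley flour: 337.5 g; honey: 0.6 cup; olive oil: 1200.0 mL; cornmeal: 52.2 tbsp

Scaling factor: 20/8 = 5/2 = 2.5.
all-purpose flour: 225 g × 5/2 ÷ 28.35 g/oz ≈ 19.8 oz
whole-barley flour: (1 cup + 2 tbsp = 1.125 cup) × 5/2 × 120 g/cup = 337.5 g
honey: 3 oz × 5/2 × 28.35 g/oz ÷ 340 g/cup ≈ 0.6 cup
olive oil: 1 pint × 5/2 × 2 cup/pint × 240 mL/cup = 1200.0 mL
cornmeal: 180 g × 5/2 ÷ 138 g/cup × 16 tbsp/cup ≈ 52.2 tbsp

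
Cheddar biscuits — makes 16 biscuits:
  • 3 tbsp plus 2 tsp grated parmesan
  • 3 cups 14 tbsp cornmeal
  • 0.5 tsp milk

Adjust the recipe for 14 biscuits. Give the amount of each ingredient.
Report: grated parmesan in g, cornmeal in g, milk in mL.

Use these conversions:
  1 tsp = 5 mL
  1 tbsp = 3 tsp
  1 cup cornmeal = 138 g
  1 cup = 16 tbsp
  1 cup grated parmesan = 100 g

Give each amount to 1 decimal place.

grated parmesan: 20.1 g; cornmeal: 467.9 g; milk: 2.2 mL

Scaling factor: 14/16 = 7/8 = 0.875.
grated parmesan: (3 tbsp + 2 tsp = 11/3 tbsp) × 7/8 ÷ 16 tbsp/cup × 100 g/cup ≈ 20.1 g
cornmeal: (3 cup + 14 tbsp = 3.875 cup) × 7/8 × 138 g/cup ≈ 467.9 g
milk: 0.5 tsp × 7/8 × 5 mL/tsp ≈ 2.2 mL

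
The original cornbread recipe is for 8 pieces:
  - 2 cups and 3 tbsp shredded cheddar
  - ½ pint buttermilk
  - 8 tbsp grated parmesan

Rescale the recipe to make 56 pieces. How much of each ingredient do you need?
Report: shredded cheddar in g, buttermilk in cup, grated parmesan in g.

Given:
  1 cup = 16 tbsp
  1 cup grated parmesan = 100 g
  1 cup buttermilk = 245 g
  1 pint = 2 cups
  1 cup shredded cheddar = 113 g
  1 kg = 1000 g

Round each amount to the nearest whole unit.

shredded cheddar: 1730 g; buttermilk: 7 cup; grated parmesan: 350 g

Scaling factor: 56/8 = 7.
shredded cheddar: (2 cup + 3 tbsp = 2.1875 cup) × 7 × 113 g/cup ≈ 1730 g
buttermilk: 0.5 pint × 7 × 2 cup/pint = 7 cup
grated parmesan: 8 tbsp × 7 ÷ 16 tbsp/cup × 100 g/cup = 350 g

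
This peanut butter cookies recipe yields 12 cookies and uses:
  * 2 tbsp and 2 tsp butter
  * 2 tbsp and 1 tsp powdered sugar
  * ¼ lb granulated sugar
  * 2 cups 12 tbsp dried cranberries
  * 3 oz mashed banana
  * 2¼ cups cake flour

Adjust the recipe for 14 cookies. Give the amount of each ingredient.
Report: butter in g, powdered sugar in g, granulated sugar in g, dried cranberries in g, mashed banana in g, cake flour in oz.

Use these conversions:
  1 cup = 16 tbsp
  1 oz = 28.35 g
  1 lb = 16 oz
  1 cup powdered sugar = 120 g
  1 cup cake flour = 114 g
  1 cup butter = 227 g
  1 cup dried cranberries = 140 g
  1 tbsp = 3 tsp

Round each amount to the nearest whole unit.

Scaling factor: 14/12 = 7/6.
butter: (2 tbsp + 2 tsp = 8/3 tbsp) × 7/6 ÷ 16 tbsp/cup × 227 g/cup ≈ 44 g
powdered sugar: (2 tbsp + 1 tsp = 7/3 tbsp) × 7/6 ÷ 16 tbsp/cup × 120 g/cup ≈ 20 g
granulated sugar: 0.25 lb × 7/6 × 16 oz/lb × 28.35 g/oz ≈ 132 g
dried cranberries: (2 cup + 12 tbsp = 2.75 cup) × 7/6 × 140 g/cup ≈ 449 g
mashed banana: 3 oz × 7/6 × 28.35 g/oz ≈ 99 g
cake flour: 2.25 cup × 7/6 × 114 g/cup ÷ 28.35 g/oz ≈ 11 oz

butter: 44 g; powdered sugar: 20 g; granulated sugar: 132 g; dried cranberries: 449 g; mashed banana: 99 g; cake flour: 11 oz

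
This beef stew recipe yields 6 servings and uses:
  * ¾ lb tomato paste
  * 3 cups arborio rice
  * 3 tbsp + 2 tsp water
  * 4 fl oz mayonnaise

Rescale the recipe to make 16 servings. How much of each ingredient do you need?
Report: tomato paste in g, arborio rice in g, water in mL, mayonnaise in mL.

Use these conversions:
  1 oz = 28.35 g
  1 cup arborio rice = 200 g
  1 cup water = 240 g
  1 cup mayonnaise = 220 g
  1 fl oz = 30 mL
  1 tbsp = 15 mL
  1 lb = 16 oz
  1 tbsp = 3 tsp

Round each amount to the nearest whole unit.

Scaling factor: 16/6 = 8/3.
tomato paste: 0.75 lb × 8/3 × 16 oz/lb × 28.35 g/oz ≈ 907 g
arborio rice: 3 cup × 8/3 × 200 g/cup = 1600 g
water: (3 tbsp + 2 tsp = 11/3 tbsp) × 8/3 × 15 mL/tbsp ≈ 147 mL
mayonnaise: 4 fl oz × 8/3 × 30 mL/fl oz = 320 mL

tomato paste: 907 g; arborio rice: 1600 g; water: 147 mL; mayonnaise: 320 mL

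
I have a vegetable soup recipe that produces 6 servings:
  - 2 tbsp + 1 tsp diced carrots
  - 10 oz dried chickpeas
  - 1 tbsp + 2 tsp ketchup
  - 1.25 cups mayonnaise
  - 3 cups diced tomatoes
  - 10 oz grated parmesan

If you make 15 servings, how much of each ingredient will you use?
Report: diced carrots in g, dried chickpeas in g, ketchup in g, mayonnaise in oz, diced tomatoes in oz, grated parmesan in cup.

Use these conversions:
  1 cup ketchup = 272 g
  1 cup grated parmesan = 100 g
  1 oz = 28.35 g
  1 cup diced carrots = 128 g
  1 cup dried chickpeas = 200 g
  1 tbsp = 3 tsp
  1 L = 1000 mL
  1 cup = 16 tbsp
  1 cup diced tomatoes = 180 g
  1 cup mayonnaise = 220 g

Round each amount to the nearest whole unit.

Scaling factor: 15/6 = 5/2 = 2.5.
diced carrots: (2 tbsp + 1 tsp = 7/3 tbsp) × 5/2 ÷ 16 tbsp/cup × 128 g/cup ≈ 47 g
dried chickpeas: 10 oz × 5/2 × 28.35 g/oz ≈ 709 g
ketchup: (1 tbsp + 2 tsp = 5/3 tbsp) × 5/2 ÷ 16 tbsp/cup × 272 g/cup ≈ 71 g
mayonnaise: 1.25 cup × 5/2 × 220 g/cup ÷ 28.35 g/oz ≈ 24 oz
diced tomatoes: 3 cup × 5/2 × 180 g/cup ÷ 28.35 g/oz ≈ 48 oz
grated parmesan: 10 oz × 5/2 × 28.35 g/oz ÷ 100 g/cup ≈ 7 cup

diced carrots: 47 g; dried chickpeas: 709 g; ketchup: 71 g; mayonnaise: 24 oz; diced tomatoes: 48 oz; grated parmesan: 7 cup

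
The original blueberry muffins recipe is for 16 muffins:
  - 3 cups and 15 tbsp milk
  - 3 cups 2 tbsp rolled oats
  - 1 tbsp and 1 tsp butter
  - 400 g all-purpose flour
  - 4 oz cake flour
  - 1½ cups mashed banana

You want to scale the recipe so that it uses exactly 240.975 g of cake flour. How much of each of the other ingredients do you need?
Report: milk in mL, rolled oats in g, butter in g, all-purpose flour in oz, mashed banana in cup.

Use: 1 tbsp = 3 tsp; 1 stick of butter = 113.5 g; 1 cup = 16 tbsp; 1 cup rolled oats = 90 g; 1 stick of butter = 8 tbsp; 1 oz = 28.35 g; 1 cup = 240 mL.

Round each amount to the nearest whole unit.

milk: 2008 mL; rolled oats: 598 g; butter: 40 g; all-purpose flour: 30 oz; mashed banana: 3 cup

The original recipe has 113.4 g of cake flour, so the scaling factor is 240.975 ÷ 113.4 = 17/8 = 2.125.
milk: (3 cup + 15 tbsp = 3.9375 cup) × 17/8 × 240 mL/cup ≈ 2008 mL
rolled oats: (3 cup + 2 tbsp = 3.125 cup) × 17/8 × 90 g/cup ≈ 598 g
butter: (1 tbsp + 1 tsp = 4/3 tbsp) × 17/8 ÷ 8 tbsp/stick × 113.5 g/stick ≈ 40 g
all-purpose flour: 400 g × 17/8 ÷ 28.35 g/oz ≈ 30 oz
mashed banana: 1.5 cup × 17/8 ≈ 3 cup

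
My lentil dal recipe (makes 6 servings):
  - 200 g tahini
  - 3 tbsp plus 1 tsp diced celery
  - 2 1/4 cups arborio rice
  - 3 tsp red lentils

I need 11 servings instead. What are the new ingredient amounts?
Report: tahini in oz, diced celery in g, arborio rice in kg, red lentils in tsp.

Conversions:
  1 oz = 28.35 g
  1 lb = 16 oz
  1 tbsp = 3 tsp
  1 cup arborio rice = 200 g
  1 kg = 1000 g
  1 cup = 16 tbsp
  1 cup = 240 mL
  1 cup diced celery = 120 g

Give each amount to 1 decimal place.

tahini: 12.9 oz; diced celery: 45.8 g; arborio rice: 0.8 kg; red lentils: 5.5 tsp

Scaling factor: 11/6.
tahini: 200 g × 11/6 ÷ 28.35 g/oz ≈ 12.9 oz
diced celery: (3 tbsp + 1 tsp = 10/3 tbsp) × 11/6 ÷ 16 tbsp/cup × 120 g/cup ≈ 45.8 g
arborio rice: 2.25 cup × 11/6 × 200 g/cup ÷ 1000 g/kg ≈ 0.8 kg
red lentils: 3 tsp × 11/6 = 5.5 tsp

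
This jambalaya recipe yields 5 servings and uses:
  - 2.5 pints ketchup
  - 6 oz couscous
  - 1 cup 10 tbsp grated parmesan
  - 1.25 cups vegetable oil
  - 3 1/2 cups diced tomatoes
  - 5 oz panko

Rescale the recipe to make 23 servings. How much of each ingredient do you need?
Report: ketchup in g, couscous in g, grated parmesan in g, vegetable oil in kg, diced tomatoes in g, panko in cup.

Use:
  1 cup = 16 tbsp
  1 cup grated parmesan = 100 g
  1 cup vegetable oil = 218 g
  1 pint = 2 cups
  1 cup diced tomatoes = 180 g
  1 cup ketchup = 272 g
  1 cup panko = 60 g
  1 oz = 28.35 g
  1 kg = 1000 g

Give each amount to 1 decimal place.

ketchup: 6256.0 g; couscous: 782.5 g; grated parmesan: 747.5 g; vegetable oil: 1.3 kg; diced tomatoes: 2898.0 g; panko: 10.9 cup

Scaling factor: 23/5 = 4.6.
ketchup: 2.5 pint × 23/5 × 2 cup/pint × 272 g/cup = 6256.0 g
couscous: 6 oz × 23/5 × 28.35 g/oz ≈ 782.5 g
grated parmesan: (1 cup + 10 tbsp = 1.625 cup) × 23/5 × 100 g/cup = 747.5 g
vegetable oil: 1.25 cup × 23/5 × 218 g/cup ÷ 1000 g/kg ≈ 1.3 kg
diced tomatoes: 3.5 cup × 23/5 × 180 g/cup = 2898.0 g
panko: 5 oz × 23/5 × 28.35 g/oz ÷ 60 g/cup ≈ 10.9 cup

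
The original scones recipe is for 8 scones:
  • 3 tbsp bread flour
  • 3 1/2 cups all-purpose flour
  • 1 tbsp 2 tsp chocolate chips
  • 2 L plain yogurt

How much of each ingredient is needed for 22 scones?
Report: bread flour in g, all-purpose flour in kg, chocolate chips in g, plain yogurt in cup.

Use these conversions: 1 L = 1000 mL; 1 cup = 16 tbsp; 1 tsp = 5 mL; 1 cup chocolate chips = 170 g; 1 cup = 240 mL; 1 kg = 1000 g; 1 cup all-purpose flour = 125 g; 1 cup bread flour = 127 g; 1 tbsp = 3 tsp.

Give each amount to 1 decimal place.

Scaling factor: 22/8 = 11/4 = 2.75.
bread flour: 3 tbsp × 11/4 ÷ 16 tbsp/cup × 127 g/cup ≈ 65.5 g
all-purpose flour: 3.5 cup × 11/4 × 125 g/cup ÷ 1000 g/kg ≈ 1.2 kg
chocolate chips: (1 tbsp + 2 tsp = 5/3 tbsp) × 11/4 ÷ 16 tbsp/cup × 170 g/cup ≈ 48.7 g
plain yogurt: 2 L × 11/4 × 1000 mL/L ÷ 240 mL/cup ≈ 22.9 cup

bread flour: 65.5 g; all-purpose flour: 1.2 kg; chocolate chips: 48.7 g; plain yogurt: 22.9 cup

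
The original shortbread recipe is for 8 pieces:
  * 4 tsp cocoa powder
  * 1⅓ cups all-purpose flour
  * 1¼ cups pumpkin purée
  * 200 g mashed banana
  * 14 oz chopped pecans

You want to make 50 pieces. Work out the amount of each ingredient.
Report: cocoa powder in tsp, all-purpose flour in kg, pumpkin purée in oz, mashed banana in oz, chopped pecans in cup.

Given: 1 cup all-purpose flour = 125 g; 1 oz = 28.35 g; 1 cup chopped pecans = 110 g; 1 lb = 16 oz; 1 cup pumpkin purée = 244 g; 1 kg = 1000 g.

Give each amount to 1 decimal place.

Scaling factor: 50/8 = 25/4 = 6.25.
cocoa powder: 4 tsp × 25/4 = 25.0 tsp
all-purpose flour: 4/3 cup × 25/4 × 125 g/cup ÷ 1000 g/kg ≈ 1.0 kg
pumpkin purée: 1.25 cup × 25/4 × 244 g/cup ÷ 28.35 g/oz ≈ 67.2 oz
mashed banana: 200 g × 25/4 ÷ 28.35 g/oz ≈ 44.1 oz
chopped pecans: 14 oz × 25/4 × 28.35 g/oz ÷ 110 g/cup ≈ 22.6 cup

cocoa powder: 25.0 tsp; all-purpose flour: 1.0 kg; pumpkin purée: 67.2 oz; mashed banana: 44.1 oz; chopped pecans: 22.6 cup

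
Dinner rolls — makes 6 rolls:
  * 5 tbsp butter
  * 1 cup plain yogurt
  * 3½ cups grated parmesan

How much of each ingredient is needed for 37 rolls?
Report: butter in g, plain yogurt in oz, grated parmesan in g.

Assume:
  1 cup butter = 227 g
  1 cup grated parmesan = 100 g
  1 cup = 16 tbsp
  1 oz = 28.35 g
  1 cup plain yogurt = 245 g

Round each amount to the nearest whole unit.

Scaling factor: 37/6.
butter: 5 tbsp × 37/6 ÷ 16 tbsp/cup × 227 g/cup ≈ 437 g
plain yogurt: 1 cup × 37/6 × 245 g/cup ÷ 28.35 g/oz ≈ 53 oz
grated parmesan: 3.5 cup × 37/6 × 100 g/cup ≈ 2158 g

butter: 437 g; plain yogurt: 53 oz; grated parmesan: 2158 g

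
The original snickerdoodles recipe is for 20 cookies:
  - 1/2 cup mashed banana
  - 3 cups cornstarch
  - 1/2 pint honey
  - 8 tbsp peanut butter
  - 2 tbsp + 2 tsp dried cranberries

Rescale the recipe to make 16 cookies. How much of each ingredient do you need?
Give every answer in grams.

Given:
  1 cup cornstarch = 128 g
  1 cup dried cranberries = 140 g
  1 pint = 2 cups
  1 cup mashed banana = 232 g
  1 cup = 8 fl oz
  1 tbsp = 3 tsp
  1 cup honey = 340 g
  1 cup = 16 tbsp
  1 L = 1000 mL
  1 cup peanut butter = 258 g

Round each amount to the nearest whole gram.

mashed banana: 93 g; cornstarch: 307 g; honey: 272 g; peanut butter: 103 g; dried cranberries: 19 g

Scaling factor: 16/20 = 4/5 = 0.8.
mashed banana: 0.5 cup × 4/5 × 232 g/cup ≈ 93 g
cornstarch: 3 cup × 4/5 × 128 g/cup ≈ 307 g
honey: 0.5 pint × 4/5 × 2 cup/pint × 340 g/cup = 272 g
peanut butter: 8 tbsp × 4/5 ÷ 16 tbsp/cup × 258 g/cup ≈ 103 g
dried cranberries: (2 tbsp + 2 tsp = 8/3 tbsp) × 4/5 ÷ 16 tbsp/cup × 140 g/cup ≈ 19 g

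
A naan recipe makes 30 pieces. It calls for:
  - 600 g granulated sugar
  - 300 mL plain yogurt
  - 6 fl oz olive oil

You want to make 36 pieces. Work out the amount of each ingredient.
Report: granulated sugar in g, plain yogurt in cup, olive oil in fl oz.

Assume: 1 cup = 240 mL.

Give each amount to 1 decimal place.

Scaling factor: 36/30 = 6/5 = 1.2.
granulated sugar: 600 g × 6/5 = 720.0 g
plain yogurt: 300 mL × 6/5 ÷ 240 mL/cup = 1.5 cup
olive oil: 6 fl oz × 6/5 = 7.2 fl oz

granulated sugar: 720.0 g; plain yogurt: 1.5 cup; olive oil: 7.2 fl oz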